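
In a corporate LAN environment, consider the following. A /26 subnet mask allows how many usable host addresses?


Given: subnet mask /26
Host bits = 32 - 26 = 6
Total addresses = 2^6 = 64
Usable hosts = 64 - 2 (network + broadcast) = 62

62


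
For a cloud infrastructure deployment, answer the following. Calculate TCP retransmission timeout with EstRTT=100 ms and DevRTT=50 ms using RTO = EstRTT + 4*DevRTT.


Given: EstRTT = 100 ms, DevRTT = 50 ms
Timeout = EstRTT + 4 * DevRTT
4 * DevRTT = 4 * 50 = 200
Timeout = 100 + 200 = 300 ms

300


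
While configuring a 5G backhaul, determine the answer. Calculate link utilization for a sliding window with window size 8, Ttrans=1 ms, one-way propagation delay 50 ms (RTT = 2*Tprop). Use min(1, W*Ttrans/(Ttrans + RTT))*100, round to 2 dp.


Given: W = 8, Ttrans = 1 ms, RTT = 100 ms (= 2 * Tprop, Tprop = 50 ms)
Cycle time = Ttrans + RTT = 1 + 100 = 101 ms (first packet sent until its ACK returns)
W * Ttrans = 8 * 1 = 8 ms of sending per cycle
W * Ttrans / (Ttrans + RTT) = 8 / 101 = 0.079208
U = min(1, 0.079208) = 0.079208
U% = 7.92%

7.92


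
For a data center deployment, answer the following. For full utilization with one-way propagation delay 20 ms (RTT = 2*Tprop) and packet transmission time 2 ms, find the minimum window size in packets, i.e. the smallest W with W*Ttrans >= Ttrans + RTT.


Given: Ttrans = 2 ms, RTT = 40 ms (= 2 * Tprop, Tprop = 20 ms)
Time until first ACK returns = Ttrans + RTT = 2 + 40 = 42 ms
Need W * Ttrans >= Ttrans + RTT  ->  W >= (Ttrans + RTT) / Ttrans
(Ttrans + RTT) / Ttrans = 42 / 2 = 21
W_min = ceil(21) = 21

21


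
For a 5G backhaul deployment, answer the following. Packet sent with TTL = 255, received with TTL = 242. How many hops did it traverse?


Given: initial TTL = 255, received TTL = 242
Hops = initial TTL - received TTL
Hops = 255 - 242 = 13

13


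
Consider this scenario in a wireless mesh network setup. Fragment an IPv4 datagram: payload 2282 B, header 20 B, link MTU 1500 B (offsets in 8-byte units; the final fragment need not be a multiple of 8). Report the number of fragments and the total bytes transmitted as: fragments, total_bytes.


Max data per non-final fragment = floor((MTU - header)/8)*8 = floor((1500 - 20)/8)*8 = floor(1480/8)*8 = 1480 B
Final fragment needs no 8-byte alignment: it can carry up to MTU - header = 1480 B
Non-final fragments needed = ceil((payload - 1480) / 1480) = ceil(802/1480) = ceil(0.5419) = 1
Number of fragments = 1 + 1 = 2
Fragment sizes (data): 1 * 1480 B + 802 B (last, 802 <= 1480 OK)
Total bytes sent = payload + n_frags * header = 2282 + 2*20 = 2282 + 40 = 2322 B

2, 2322


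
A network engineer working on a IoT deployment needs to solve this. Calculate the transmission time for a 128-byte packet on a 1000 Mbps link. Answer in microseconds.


Given: packet = 128 bytes, bandwidth = 1000 Mbps
Packet in bits = 128 * 8 = 1024 bits
Bandwidth = 1000 * 10^6 = 1000000000 bps
Time = 1024 / 1000000000 seconds
Time in us = 1024 * 10^6 / 1000000000 = 1.024

1.024


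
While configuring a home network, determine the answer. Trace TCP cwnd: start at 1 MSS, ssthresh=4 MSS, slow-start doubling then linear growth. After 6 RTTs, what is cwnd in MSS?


RTT 0: cwnd = 1 MSS (initial)
RTT 1: cwnd = 2 MSS (slow start, doubled)
RTT 2: cwnd = 4 MSS (slow start, doubled)
RTT 3: cwnd = 5 MSS (congestion avoidance, +1)
RTT 4: cwnd = 6 MSS (congestion avoidance, +1)
RTT 5: cwnd = 7 MSS (congestion avoidance, +1)
RTT 6: cwnd = 8 MSS (congestion avoidance, +1)

8


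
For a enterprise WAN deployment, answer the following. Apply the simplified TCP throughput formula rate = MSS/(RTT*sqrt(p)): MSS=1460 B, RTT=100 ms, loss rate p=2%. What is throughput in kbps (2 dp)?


Given: MSS = 1460 bytes, RTT = 100 ms, loss = 2%
RTT in seconds = 100 / 1000 = 0.1
Loss rate = 2% = 0.02
sqrt(loss) = sqrt(0.02) = 0.141421356237
Throughput (bytes/s) = 1460 / (0.1 * 0.141421356237) = 103237.5901
Throughput (kbps) = 103237.5901 * 8 / 1000 = 825.900720 -> 825.90 kbps (2 dp)

825.90


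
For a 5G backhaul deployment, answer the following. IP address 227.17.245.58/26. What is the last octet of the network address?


Given: IP = 227.17.245.58, prefix = /26
Subnet mask = 255.255.255.192
Last octet of IP: 58
Last octet of mask: 192
Network last octet = 58 AND 192 = 0

0


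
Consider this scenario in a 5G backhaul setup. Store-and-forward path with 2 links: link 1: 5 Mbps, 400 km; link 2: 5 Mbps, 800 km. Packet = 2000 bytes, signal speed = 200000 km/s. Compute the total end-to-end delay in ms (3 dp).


Packet = 2000 bytes = 16000 bits. Store-and-forward: sum (t_trans + t_prop) per link.
Link 1: t_trans = 16000/(5*10^6) s = 3.2000 ms; t_prop = 400/200000 s = 2.0000 ms; subtotal = 5.2000 ms
Link 2: t_trans = 16000/(5*10^6) s = 3.2000 ms; t_prop = 800/200000 s = 4.0000 ms; subtotal = 7.2000 ms
End-to-end = 5.2000 + 7.2000 = 12.4000 ms -> 12.400 ms (3 dp)

12.400


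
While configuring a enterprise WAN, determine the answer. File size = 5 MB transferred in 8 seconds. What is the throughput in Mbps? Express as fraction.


Given: file = 5 MB, time = 8 s
File in Mb = 5 * 8 = 40 Mb
Throughput = 40 / 8 Mbps
Throughput = 5 Mbps

5


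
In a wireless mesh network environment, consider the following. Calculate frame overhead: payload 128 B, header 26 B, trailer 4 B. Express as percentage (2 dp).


Given: payload = 128 B, header = 26 B, trailer = 4 B
Overhead bytes = header + trailer = 26 + 4 = 30
Total frame = payload + overhead = 128 + 30 = 158
Overhead % = 30 / 158 * 100 = 18.9873% -> 18.99% (2 dp)

18.99


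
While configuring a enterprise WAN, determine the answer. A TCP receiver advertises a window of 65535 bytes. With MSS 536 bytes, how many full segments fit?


Given: RWND = 65535 bytes, MSS = 536 bytes
Full segments = floor(RWND / MSS)
Full segments = floor(65535 / 536)
Full segments = floor(122.2668) = 122

122


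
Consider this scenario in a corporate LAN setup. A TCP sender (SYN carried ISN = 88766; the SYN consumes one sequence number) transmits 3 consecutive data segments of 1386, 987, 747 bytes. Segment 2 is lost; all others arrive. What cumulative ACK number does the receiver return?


SYN uses sequence number 88766; first data byte = ISN + 1 = 88767.
Segment 1: SEQ = 88767, len = 1386 B, covers [88767, 90152]
Segment 2: SEQ = 90153, len = 987 B, covers [90153, 91139] [LOST]
Segment 3: SEQ = 91140, len = 747 B, covers [91140, 91886]
In-order data received: bytes [88767, 90152] (segments 1..1).
Segment 2 missing -> gap begins at byte 90153; later segments buffered out of order.
Cumulative ACK = next expected in-order byte = 88767 + 1386 = 90153

90153


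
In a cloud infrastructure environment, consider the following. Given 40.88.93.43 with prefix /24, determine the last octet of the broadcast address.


Given: IP = 40.88.93.43, prefix = /24
Host bits = 32 - 24 = 8
Network last octet = 43 AND mask = 0
Host part size = 2^8 - 1 = 255
Broadcast last octet = 0 OR 255 = 255

255


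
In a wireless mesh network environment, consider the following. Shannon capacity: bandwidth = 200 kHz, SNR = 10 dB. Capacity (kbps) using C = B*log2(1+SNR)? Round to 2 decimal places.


Given: B = 200 kHz, SNR = 10 dB
SNR linear = 10^(10/10) = 10
1 + SNR = 11
log2(11) = 3.4594316186
C = 200 * 1000 * 3.4594316186 = 691886.3237 bps
C = 691.886324 kbps -> 691.89 kbps (2 dp)

691.89


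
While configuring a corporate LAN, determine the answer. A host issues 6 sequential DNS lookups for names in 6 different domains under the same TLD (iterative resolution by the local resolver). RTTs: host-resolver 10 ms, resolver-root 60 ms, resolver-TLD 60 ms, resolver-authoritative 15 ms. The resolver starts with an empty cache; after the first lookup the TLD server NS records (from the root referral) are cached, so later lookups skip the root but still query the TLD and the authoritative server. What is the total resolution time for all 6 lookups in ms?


Lookup 1 (cold cache): local + root + TLD + auth = 10 + 60 + 60 + 15 = 145 ms
Lookups 2..6 (TLD NS cached -> skip root; new domain -> still ask TLD and auth): local + TLD + auth = 10 + 60 + 15 = 85 ms each
Remaining 5 lookups: 5 * 85 = 425 ms
Total = 145 + 425 = 570 ms

570


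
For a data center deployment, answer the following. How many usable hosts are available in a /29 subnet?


Given: subnet mask /29
Host bits = 32 - 29 = 3
Total addresses = 2^3 = 8
Usable hosts = 8 - 2 (network + broadcast) = 6

6


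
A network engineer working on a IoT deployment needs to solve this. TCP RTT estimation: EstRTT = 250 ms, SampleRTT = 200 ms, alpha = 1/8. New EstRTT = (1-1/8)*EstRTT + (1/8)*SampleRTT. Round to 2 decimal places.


Given: EstRTT = 250 ms, SampleRTT = 200 ms, alpha = 1/8
New EstRTT = (1 - alpha) * EstRTT + alpha * SampleRTT
(7/8) * 250 = 218.75
(1/8) * 200 = 25
New EstRTT = 218.75 + 25 = 243.75 ms -> 243.75 ms (2 dp)

243.75


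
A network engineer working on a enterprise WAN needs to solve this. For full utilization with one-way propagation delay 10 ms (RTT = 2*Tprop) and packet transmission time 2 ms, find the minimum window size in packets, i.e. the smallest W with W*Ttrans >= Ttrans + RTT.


Given: Ttrans = 2 ms, RTT = 20 ms (= 2 * Tprop, Tprop = 10 ms)
Time until first ACK returns = Ttrans + RTT = 2 + 20 = 22 ms
Need W * Ttrans >= Ttrans + RTT  ->  W >= (Ttrans + RTT) / Ttrans
(Ttrans + RTT) / Ttrans = 22 / 2 = 11
W_min = ceil(11) = 11

11


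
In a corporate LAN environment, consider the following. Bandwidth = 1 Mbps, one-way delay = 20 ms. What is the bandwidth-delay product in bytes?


Given: bandwidth = 1 Mbps, delay = 20 ms
BDP in bits = 1 * 10^6 * 20 / 1000
BDP in bits = 20000
BDP in bytes = 20000 / 8 = 2500

2500


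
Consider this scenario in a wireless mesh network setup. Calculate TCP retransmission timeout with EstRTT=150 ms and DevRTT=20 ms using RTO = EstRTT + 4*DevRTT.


Given: EstRTT = 150 ms, DevRTT = 20 ms
Timeout = EstRTT + 4 * DevRTT
4 * DevRTT = 4 * 20 = 80
Timeout = 150 + 80 = 230 ms

230


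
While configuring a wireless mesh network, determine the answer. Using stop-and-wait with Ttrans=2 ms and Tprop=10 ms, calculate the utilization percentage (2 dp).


Given: Ttrans = 2 ms, Tprop = 10 ms
RTT = 2 * Tprop = 2 * 10 = 20 ms
U = Ttrans / (Ttrans + RTT)
U = 2 / (2 + 20)
U = 2 / 22 = 0.090909
U% = 9.09%

9.09


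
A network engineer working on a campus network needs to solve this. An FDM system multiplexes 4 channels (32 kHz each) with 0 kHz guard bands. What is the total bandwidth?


Given: 4 channels, 32 kHz each, guard = 0 kHz
Channel bandwidth = 4 * 32 = 128 kHz
Guard bands = 3 gaps * 0 kHz = 0 kHz
Total = 128 + 0 = 128 kHz

128


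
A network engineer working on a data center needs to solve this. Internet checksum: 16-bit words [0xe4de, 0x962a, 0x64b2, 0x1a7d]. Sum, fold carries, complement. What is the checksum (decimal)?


Given words: [0xe4de, 0x962a, 0x64b2, 0x1a7d]
Step 1: Sum all words
Raw sum = 58590 + 38442 + 25778 + 6781 = 129591
Step 2: Fold carry: (64055 + 1) = 64056
One's complement = ~64056 & 0xFFFF = 1479

1479


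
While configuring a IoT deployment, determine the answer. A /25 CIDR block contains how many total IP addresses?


Given: CIDR prefix /25
Host bits = 32 - 25 = 7
Total addresses = 2^7 = 128

128


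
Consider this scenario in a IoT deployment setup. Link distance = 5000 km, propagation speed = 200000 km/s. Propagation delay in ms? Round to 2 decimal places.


Given: distance = 5000 km, speed = 200000 km/s
Delay = distance / speed = 5000 / 200000 seconds
Delay in ms = 5000 * 1000 / 200000
Delay = 25.0000 ms
Rounded to 2 dp = 25.00 ms

25.00


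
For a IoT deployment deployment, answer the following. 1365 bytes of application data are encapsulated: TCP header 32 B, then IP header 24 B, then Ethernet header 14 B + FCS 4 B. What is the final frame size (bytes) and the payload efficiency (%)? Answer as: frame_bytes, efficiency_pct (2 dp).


TCP segment = 1365 + 32 = 1397 B
IP packet = 1397 + 24 = 1421 B
Ethernet frame = 1421 + 14 + 4 = 1439 B
Efficiency = app / frame = 1365 / 1439 = 0.948575 = 94.8575% -> 94.86% (2 dp)

1439, 94.86


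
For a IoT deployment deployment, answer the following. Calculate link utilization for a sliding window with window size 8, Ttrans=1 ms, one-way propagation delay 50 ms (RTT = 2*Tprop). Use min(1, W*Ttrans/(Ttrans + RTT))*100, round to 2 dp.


Given: W = 8, Ttrans = 1 ms, RTT = 100 ms (= 2 * Tprop, Tprop = 50 ms)
Cycle time = Ttrans + RTT = 1 + 100 = 101 ms (first packet sent until its ACK returns)
W * Ttrans = 8 * 1 = 8 ms of sending per cycle
W * Ttrans / (Ttrans + RTT) = 8 / 101 = 0.079208
U = min(1, 0.079208) = 0.079208
U% = 7.92%

7.92


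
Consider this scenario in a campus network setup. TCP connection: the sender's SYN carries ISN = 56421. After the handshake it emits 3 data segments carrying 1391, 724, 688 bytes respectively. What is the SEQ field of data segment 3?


The SYN occupies sequence number ISN = 56421, so the first data byte is ISN + 1 = 56422.
SEQ of data segment i = (ISN + 1) + sum of payload sizes of segments 1..i-1.
Segment 1: SEQ = 56422, payload = 1391 bytes
Segment 2: SEQ = 57813, payload = 724 bytes
Segment 3: SEQ = 58537, payload = 688 bytes
SEQ of segment 3 = 56422 + 1391 + 724 = 58537

58537


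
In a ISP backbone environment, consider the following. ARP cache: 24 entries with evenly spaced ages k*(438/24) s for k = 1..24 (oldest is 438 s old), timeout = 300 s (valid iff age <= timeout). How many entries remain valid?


Ages are k * 438/24 s for k = 1..24 (spacing = 18.2500 s).
Entry k is valid iff k * 438/24 <= 300 iff k <= 24 * 300 / 438 = 16.4384
n_valid = floor(16.4384) = 16
(n_stale = 24 - 16 = 8)

16


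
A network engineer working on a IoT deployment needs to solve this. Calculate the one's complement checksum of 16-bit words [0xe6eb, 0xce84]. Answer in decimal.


Given words: [0xe6eb, 0xce84]
Step 1: Sum all words
Raw sum = 59115 + 52868 = 111983
Step 2: Fold carry: (46447 + 1) = 46448
One's complement = ~46448 & 0xFFFF = 19087

19087


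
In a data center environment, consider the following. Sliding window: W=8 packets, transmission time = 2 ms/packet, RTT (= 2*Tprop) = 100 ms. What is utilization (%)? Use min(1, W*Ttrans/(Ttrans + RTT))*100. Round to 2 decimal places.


Given: W = 8, Ttrans = 2 ms, RTT = 100 ms (= 2 * Tprop, Tprop = 50 ms)
Cycle time = Ttrans + RTT = 2 + 100 = 102 ms (first packet sent until its ACK returns)
W * Ttrans = 8 * 2 = 16 ms of sending per cycle
W * Ttrans / (Ttrans + RTT) = 16 / 102 = 0.156863
U = min(1, 0.156863) = 0.156863
U% = 15.69%

15.69


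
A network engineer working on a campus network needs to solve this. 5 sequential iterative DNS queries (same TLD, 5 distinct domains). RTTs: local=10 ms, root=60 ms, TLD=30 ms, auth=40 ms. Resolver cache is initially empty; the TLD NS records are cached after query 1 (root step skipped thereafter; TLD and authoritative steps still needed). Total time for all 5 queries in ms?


Lookup 1 (cold cache): local + root + TLD + auth = 10 + 60 + 30 + 40 = 140 ms
Lookups 2..5 (TLD NS cached -> skip root; new domain -> still ask TLD and auth): local + TLD + auth = 10 + 30 + 40 = 80 ms each
Remaining 4 lookups: 4 * 80 = 320 ms
Total = 140 + 320 = 460 ms

460


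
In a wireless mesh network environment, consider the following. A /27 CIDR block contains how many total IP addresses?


Given: CIDR prefix /27
Host bits = 32 - 27 = 5
Total addresses = 2^5 = 32

32


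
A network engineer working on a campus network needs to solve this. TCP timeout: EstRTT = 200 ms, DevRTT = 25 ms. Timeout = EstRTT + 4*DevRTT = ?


Given: EstRTT = 200 ms, DevRTT = 25 ms
Timeout = EstRTT + 4 * DevRTT
4 * DevRTT = 4 * 25 = 100
Timeout = 200 + 100 = 300 ms

300


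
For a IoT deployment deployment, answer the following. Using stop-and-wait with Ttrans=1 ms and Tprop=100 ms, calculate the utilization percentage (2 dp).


Given: Ttrans = 1 ms, Tprop = 100 ms
RTT = 2 * Tprop = 2 * 100 = 200 ms
U = Ttrans / (Ttrans + RTT)
U = 1 / (1 + 200)
U = 1 / 201 = 0.004975
U% = 0.50%

0.50


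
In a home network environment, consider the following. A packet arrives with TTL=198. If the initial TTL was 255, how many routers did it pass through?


Given: initial TTL = 255, received TTL = 198
Hops = initial TTL - received TTL
Hops = 255 - 198 = 57

57


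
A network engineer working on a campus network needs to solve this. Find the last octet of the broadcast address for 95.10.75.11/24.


Given: IP = 95.10.75.11, prefix = /24
Host bits = 32 - 24 = 8
Network last octet = 11 AND mask = 0
Host part size = 2^8 - 1 = 255
Broadcast last octet = 0 OR 255 = 255

255


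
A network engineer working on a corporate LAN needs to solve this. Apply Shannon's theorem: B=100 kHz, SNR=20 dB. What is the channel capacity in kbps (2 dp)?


Given: B = 100 kHz, SNR = 20 dB
SNR linear = 10^(20/10) = 100
1 + SNR = 101
log2(101) = 6.6582114828
C = 100 * 1000 * 6.6582114828 = 665821.1483 bps
C = 665.821148 kbps -> 665.82 kbps (2 dp)

665.82


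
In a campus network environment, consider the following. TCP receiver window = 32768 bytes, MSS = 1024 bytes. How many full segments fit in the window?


Given: RWND = 32768 bytes, MSS = 1024 bytes
Full segments = floor(RWND / MSS)
Full segments = floor(32768 / 1024)
Full segments = floor(32.0) = 32

32


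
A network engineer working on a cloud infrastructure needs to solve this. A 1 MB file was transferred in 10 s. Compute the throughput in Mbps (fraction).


Given: file = 1 MB, time = 10 s
File in Mb = 1 * 8 = 8 Mb
Throughput = 8 / 10 Mbps
Throughput = 4/5 Mbps

4/5


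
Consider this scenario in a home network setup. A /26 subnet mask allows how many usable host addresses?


Given: subnet mask /26
Host bits = 32 - 26 = 6
Total addresses = 2^6 = 64
Usable hosts = 64 - 2 (network + broadcast) = 62

62


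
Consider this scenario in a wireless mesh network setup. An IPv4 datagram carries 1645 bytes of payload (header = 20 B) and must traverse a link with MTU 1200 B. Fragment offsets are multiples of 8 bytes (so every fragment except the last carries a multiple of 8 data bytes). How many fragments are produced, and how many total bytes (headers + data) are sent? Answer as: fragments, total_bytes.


Max data per non-final fragment = floor((MTU - header)/8)*8 = floor((1200 - 20)/8)*8 = floor(1180/8)*8 = 1176 B
Final fragment needs no 8-byte alignment: it can carry up to MTU - header = 1180 B
Non-final fragments needed = ceil((payload - 1180) / 1176) = ceil(465/1176) = ceil(0.3954) = 1
Number of fragments = 1 + 1 = 2
Fragment sizes (data): 1 * 1176 B + 469 B (last, 469 <= 1180 OK)
Total bytes sent = payload + n_frags * header = 1645 + 2*20 = 1645 + 40 = 1685 B

2, 1685


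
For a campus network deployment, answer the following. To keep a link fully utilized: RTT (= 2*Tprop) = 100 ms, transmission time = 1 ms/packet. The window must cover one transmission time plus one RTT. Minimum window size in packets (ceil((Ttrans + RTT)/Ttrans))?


Given: Ttrans = 1 ms, RTT = 100 ms (= 2 * Tprop, Tprop = 50 ms)
Time until first ACK returns = Ttrans + RTT = 1 + 100 = 101 ms
Need W * Ttrans >= Ttrans + RTT  ->  W >= (Ttrans + RTT) / Ttrans
(Ttrans + RTT) / Ttrans = 101 / 1 = 101
W_min = ceil(101) = 101

101


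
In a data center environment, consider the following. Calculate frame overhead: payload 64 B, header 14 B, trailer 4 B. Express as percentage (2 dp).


Given: payload = 64 B, header = 14 B, trailer = 4 B
Overhead bytes = header + trailer = 14 + 4 = 18
Total frame = payload + overhead = 64 + 18 = 82
Overhead % = 18 / 82 * 100 = 21.9512% -> 21.95% (2 dp)

21.95


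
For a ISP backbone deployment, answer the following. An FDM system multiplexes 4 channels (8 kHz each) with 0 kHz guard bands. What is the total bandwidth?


Given: 4 channels, 8 kHz each, guard = 0 kHz
Channel bandwidth = 4 * 8 = 32 kHz
Guard bands = 3 gaps * 0 kHz = 0 kHz
Total = 32 + 0 = 32 kHz

32


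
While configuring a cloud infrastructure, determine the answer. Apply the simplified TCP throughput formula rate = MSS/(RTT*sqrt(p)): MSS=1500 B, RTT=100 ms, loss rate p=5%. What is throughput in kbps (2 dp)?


Given: MSS = 1500 bytes, RTT = 100 ms, loss = 5%
RTT in seconds = 100 / 1000 = 0.1
Loss rate = 5% = 0.05
sqrt(loss) = sqrt(0.05) = 0.223606797750
Throughput (bytes/s) = 1500 / (0.1 * 0.223606797750) = 67082.0393
Throughput (kbps) = 67082.0393 * 8 / 1000 = 536.656315 -> 536.66 kbps (2 dp)

536.66


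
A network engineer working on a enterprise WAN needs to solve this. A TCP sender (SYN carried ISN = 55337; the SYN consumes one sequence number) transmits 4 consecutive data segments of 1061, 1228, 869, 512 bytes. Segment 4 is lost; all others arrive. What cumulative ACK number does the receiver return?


SYN uses sequence number 55337; first data byte = ISN + 1 = 55338.
Segment 1: SEQ = 55338, len = 1061 B, covers [55338, 56398]
Segment 2: SEQ = 56399, len = 1228 B, covers [56399, 57626]
Segment 3: SEQ = 57627, len = 869 B, covers [57627, 58495]
Segment 4: SEQ = 58496, len = 512 B, covers [58496, 59007] [LOST]
In-order data received: bytes [55338, 58495] (segments 1..3).
Segment 4 missing -> gap begins at byte 58496.
Cumulative ACK = next expected in-order byte = 55338 + 1061 + 1228 + 869 = 58496

58496


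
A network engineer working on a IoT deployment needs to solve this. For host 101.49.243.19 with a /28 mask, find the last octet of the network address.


Given: IP = 101.49.243.19, prefix = /28
Subnet mask = 255.255.255.240
Last octet of IP: 19
Last octet of mask: 240
Network last octet = 19 AND 240 = 16

16


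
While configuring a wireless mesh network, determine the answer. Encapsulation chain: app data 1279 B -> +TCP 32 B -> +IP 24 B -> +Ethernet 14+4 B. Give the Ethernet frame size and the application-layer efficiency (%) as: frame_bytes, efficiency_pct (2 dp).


TCP segment = 1279 + 32 = 1311 B
IP packet = 1311 + 24 = 1335 B
Ethernet frame = 1335 + 14 + 4 = 1353 B
Efficiency = app / frame = 1279 / 1353 = 0.945307 = 94.5307% -> 94.53% (2 dp)

1353, 94.53


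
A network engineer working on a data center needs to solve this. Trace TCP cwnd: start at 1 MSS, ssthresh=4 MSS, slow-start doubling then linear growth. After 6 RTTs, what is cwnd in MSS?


RTT 0: cwnd = 1 MSS (initial)
RTT 1: cwnd = 2 MSS (slow start, doubled)
RTT 2: cwnd = 4 MSS (slow start, doubled)
RTT 3: cwnd = 5 MSS (congestion avoidance, +1)
RTT 4: cwnd = 6 MSS (congestion avoidance, +1)
RTT 5: cwnd = 7 MSS (congestion avoidance, +1)
RTT 6: cwnd = 8 MSS (congestion avoidance, +1)

8


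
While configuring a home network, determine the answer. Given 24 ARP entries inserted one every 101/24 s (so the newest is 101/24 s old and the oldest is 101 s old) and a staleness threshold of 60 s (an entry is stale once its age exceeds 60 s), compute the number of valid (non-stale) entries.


Ages are k * 101/24 s for k = 1..24 (spacing = 4.2083 s).
Entry k is valid iff k * 101/24 <= 60 iff k <= 24 * 60 / 101 = 14.2574
n_valid = floor(14.2574) = 14
(n_stale = 24 - 14 = 10)

14


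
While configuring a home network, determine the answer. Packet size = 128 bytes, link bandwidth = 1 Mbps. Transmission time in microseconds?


Given: packet = 128 bytes, bandwidth = 1 Mbps
Packet in bits = 128 * 8 = 1024 bits
Bandwidth = 1 * 10^6 = 1000000 bps
Time = 1024 / 1000000 seconds
Time in us = 1024 * 10^6 / 1000000 = 1024

1024


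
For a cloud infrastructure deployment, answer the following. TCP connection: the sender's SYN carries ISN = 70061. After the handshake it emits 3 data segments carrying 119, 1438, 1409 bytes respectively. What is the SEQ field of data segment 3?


The SYN occupies sequence number ISN = 70061, so the first data byte is ISN + 1 = 70062.
SEQ of data segment i = (ISN + 1) + sum of payload sizes of segments 1..i-1.
Segment 1: SEQ = 70062, payload = 119 bytes
Segment 2: SEQ = 70181, payload = 1438 bytes
Segment 3: SEQ = 71619, payload = 1409 bytes
SEQ of segment 3 = 70062 + 119 + 1438 = 71619

71619


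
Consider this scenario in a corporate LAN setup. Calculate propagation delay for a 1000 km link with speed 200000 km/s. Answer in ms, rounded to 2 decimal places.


Given: distance = 1000 km, speed = 200000 km/s
Delay = distance / speed = 1000 / 200000 seconds
Delay in ms = 1000 * 1000 / 200000
Delay = 5.0000 ms
Rounded to 2 dp = 5.00 ms

5.00


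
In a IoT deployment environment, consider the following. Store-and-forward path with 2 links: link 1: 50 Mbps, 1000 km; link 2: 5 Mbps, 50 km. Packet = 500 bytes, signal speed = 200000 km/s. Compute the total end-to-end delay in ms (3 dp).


Packet = 500 bytes = 4000 bits. Store-and-forward: sum (t_trans + t_prop) per link.
Link 1: t_trans = 4000/(50*10^6) s = 0.0800 ms; t_prop = 1000/200000 s = 5.0000 ms; subtotal = 5.0800 ms
Link 2: t_trans = 4000/(5*10^6) s = 0.8000 ms; t_prop = 50/200000 s = 0.2500 ms; subtotal = 1.0500 ms
End-to-end = 5.0800 + 1.0500 = 6.1300 ms -> 6.130 ms (3 dp)

6.130


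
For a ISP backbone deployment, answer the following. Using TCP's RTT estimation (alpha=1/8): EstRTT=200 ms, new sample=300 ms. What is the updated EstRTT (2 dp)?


Given: EstRTT = 200 ms, SampleRTT = 300 ms, alpha = 1/8
New EstRTT = (1 - alpha) * EstRTT + alpha * SampleRTT
(7/8) * 200 = 175
(1/8) * 300 = 37.5
New EstRTT = 175 + 37.5 = 212.5 ms -> 212.50 ms (2 dp)

212.50


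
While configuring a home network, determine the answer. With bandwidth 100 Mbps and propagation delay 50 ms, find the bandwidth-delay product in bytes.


Given: bandwidth = 100 Mbps, delay = 50 ms
BDP in bits = 100 * 10^6 * 50 / 1000
BDP in bits = 5000000
BDP in bytes = 5000000 / 8 = 625000

625000


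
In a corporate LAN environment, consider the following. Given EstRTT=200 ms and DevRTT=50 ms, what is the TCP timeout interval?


Given: EstRTT = 200 ms, DevRTT = 50 ms
Timeout = EstRTT + 4 * DevRTT
4 * DevRTT = 4 * 50 = 200
Timeout = 200 + 200 = 400 ms

400


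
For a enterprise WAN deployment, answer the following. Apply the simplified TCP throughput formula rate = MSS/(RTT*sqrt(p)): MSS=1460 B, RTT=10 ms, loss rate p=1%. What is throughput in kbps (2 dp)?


Given: MSS = 1460 bytes, RTT = 10 ms, loss = 1%
RTT in seconds = 10 / 1000 = 0.01
Loss rate = 1% = 0.01
sqrt(loss) = sqrt(0.01) = 0.1
Throughput (bytes/s) = 1460 / (0.01 * 0.1) = 1460000.0000
Throughput (kbps) = 1460000.0000 * 8 / 1000 = 11680.000000 -> 11680.00 kbps (2 dp)

11680.00


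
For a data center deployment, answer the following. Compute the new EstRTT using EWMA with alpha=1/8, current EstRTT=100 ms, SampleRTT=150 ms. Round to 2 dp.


Given: EstRTT = 100 ms, SampleRTT = 150 ms, alpha = 1/8
New EstRTT = (1 - alpha) * EstRTT + alpha * SampleRTT
(7/8) * 100 = 87.5
(1/8) * 150 = 18.75
New EstRTT = 87.5 + 18.75 = 106.25 ms -> 106.25 ms (2 dp)

106.25


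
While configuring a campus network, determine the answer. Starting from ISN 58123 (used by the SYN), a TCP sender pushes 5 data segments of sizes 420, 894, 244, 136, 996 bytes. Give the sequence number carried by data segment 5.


The SYN occupies sequence number ISN = 58123, so the first data byte is ISN + 1 = 58124.
SEQ of data segment i = (ISN + 1) + sum of payload sizes of segments 1..i-1.
Segment 1: SEQ = 58124, payload = 420 bytes
Segment 2: SEQ = 58544, payload = 894 bytes
Segment 3: SEQ = 59438, payload = 244 bytes
Segment 4: SEQ = 59682, payload = 136 bytes
Segment 5: SEQ = 59818, payload = 996 bytes
SEQ of segment 5 = 58124 + 420 + 894 + 244 + 136 = 59818

59818


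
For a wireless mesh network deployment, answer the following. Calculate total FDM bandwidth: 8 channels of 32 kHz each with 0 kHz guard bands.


Given: 8 channels, 32 kHz each, guard = 0 kHz
Channel bandwidth = 8 * 32 = 256 kHz
Guard bands = 7 gaps * 0 kHz = 0 kHz
Total = 256 + 0 = 256 kHz

256


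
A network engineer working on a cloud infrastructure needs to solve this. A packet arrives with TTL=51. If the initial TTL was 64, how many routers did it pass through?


Given: initial TTL = 64, received TTL = 51
Hops = initial TTL - received TTL
Hops = 64 - 51 = 13

13


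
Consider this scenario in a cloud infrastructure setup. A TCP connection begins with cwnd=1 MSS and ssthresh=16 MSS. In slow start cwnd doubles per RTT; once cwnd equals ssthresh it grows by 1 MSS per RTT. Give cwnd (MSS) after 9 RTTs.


RTT 0: cwnd = 1 MSS (initial)
RTT 1: cwnd = 2 MSS (slow start, doubled)
RTT 2: cwnd = 4 MSS (slow start, doubled)
RTT 3: cwnd = 8 MSS (slow start, doubled)
RTT 4: cwnd = 16 MSS (slow start, doubled)
RTT 5: cwnd = 17 MSS (congestion avoidance, +1)
RTT 6: cwnd = 18 MSS (congestion avoidance, +1)
RTT 7: cwnd = 19 MSS (congestion avoidance, +1)
RTT 8: cwnd = 20 MSS (congestion avoidance, +1)
RTT 9: cwnd = 21 MSS (congestion avoidance, +1)

21


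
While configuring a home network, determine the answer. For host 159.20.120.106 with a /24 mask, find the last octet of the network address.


Given: IP = 159.20.120.106, prefix = /24
Subnet mask = 255.255.255.0
Last octet of IP: 106
Last octet of mask: 0
Network last octet = 106 AND 0 = 0

0


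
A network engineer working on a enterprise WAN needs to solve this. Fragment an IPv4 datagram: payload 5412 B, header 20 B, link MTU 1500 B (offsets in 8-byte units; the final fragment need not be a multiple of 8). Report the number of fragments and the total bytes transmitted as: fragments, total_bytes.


Max data per non-final fragment = floor((MTU - header)/8)*8 = floor((1500 - 20)/8)*8 = floor(1480/8)*8 = 1480 B
Final fragment needs no 8-byte alignment: it can carry up to MTU - header = 1480 B
Non-final fragments needed = ceil((payload - 1480) / 1480) = ceil(3932/1480) = ceil(2.6568) = 3
Number of fragments = 3 + 1 = 4
Fragment sizes (data): 3 * 1480 B + 972 B (last, 972 <= 1480 OK)
Total bytes sent = payload + n_frags * header = 5412 + 4*20 = 5412 + 80 = 5492 B

4, 5492


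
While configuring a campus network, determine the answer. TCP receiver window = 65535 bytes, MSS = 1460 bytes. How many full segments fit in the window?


Given: RWND = 65535 bytes, MSS = 1460 bytes
Full segments = floor(RWND / MSS)
Full segments = floor(65535 / 1460)
Full segments = floor(44.887) = 44

44


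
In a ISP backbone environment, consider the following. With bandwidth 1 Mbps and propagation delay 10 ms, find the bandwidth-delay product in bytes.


Given: bandwidth = 1 Mbps, delay = 10 ms
BDP in bits = 1 * 10^6 * 10 / 1000
BDP in bits = 10000
BDP in bytes = 10000 / 8 = 1250

1250


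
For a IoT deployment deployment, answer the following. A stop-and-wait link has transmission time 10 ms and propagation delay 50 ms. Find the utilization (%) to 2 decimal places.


Given: Ttrans = 10 ms, Tprop = 50 ms
RTT = 2 * Tprop = 2 * 50 = 100 ms
U = Ttrans / (Ttrans + RTT)
U = 10 / (10 + 100)
U = 10 / 110 = 0.090909
U% = 9.09%

9.09


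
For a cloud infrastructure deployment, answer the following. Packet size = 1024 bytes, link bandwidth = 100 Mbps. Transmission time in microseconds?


Given: packet = 1024 bytes, bandwidth = 100 Mbps
Packet in bits = 1024 * 8 = 8192 bits
Bandwidth = 100 * 10^6 = 100000000 bps
Time = 8192 / 100000000 seconds
Time in us = 8192 * 10^6 / 100000000 = 81.92

81.92


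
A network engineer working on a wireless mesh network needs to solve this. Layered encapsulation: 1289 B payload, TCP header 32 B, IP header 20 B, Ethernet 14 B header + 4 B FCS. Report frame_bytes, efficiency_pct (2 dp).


TCP segment = 1289 + 32 = 1321 B
IP packet = 1321 + 20 = 1341 B
Ethernet frame = 1341 + 14 + 4 = 1359 B
Efficiency = app / frame = 1289 / 1359 = 0.948492 = 94.8492% -> 94.85% (2 dp)

1359, 94.85


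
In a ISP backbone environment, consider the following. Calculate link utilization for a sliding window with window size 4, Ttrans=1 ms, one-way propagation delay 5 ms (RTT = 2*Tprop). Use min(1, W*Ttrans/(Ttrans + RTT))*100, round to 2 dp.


Given: W = 4, Ttrans = 1 ms, RTT = 10 ms (= 2 * Tprop, Tprop = 5 ms)
Cycle time = Ttrans + RTT = 1 + 10 = 11 ms (first packet sent until its ACK returns)
W * Ttrans = 4 * 1 = 4 ms of sending per cycle
W * Ttrans / (Ttrans + RTT) = 4 / 11 = 0.363636
U = min(1, 0.363636) = 0.363636
U% = 36.36%

36.36


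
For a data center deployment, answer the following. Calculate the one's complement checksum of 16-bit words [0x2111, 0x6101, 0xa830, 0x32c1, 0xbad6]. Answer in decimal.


Given words: [0x2111, 0x6101, 0xa830, 0x32c1, 0xbad6]
Step 1: Sum all words
Raw sum = 8465 + 24833 + 43056 + 12993 + 47830 = 137177
Step 2: Fold carry: (6105 + 2) = 6107
One's complement = ~6107 & 0xFFFF = 59428

59428


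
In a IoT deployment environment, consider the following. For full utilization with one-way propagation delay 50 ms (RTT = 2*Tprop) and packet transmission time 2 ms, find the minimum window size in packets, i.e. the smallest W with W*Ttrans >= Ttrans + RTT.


Given: Ttrans = 2 ms, RTT = 100 ms (= 2 * Tprop, Tprop = 50 ms)
Time until first ACK returns = Ttrans + RTT = 2 + 100 = 102 ms
Need W * Ttrans >= Ttrans + RTT  ->  W >= (Ttrans + RTT) / Ttrans
(Ttrans + RTT) / Ttrans = 102 / 2 = 51
W_min = ceil(51) = 51

51


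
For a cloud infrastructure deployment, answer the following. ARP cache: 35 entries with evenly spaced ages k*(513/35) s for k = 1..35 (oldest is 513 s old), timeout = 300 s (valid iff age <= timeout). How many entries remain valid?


Ages are k * 513/35 s for k = 1..35 (spacing = 14.6571 s).
Entry k is valid iff k * 513/35 <= 300 iff k <= 35 * 300 / 513 = 20.4678
n_valid = floor(20.4678) = 20
(n_stale = 35 - 20 = 15)

20


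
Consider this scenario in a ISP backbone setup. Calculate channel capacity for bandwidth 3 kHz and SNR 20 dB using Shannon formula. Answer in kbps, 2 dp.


Given: B = 3 kHz, SNR = 20 dB
SNR linear = 10^(20/10) = 100
1 + SNR = 101
log2(101) = 6.6582114828
C = 3 * 1000 * 6.6582114828 = 19974.6344 bps
C = 19.974634 kbps -> 19.97 kbps (2 dp)

19.97


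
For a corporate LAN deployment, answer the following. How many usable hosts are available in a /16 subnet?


Given: subnet mask /16
Host bits = 32 - 16 = 16
Total addresses = 2^16 = 65536
Usable hosts = 65536 - 2 (network + broadcast) = 65534

65534


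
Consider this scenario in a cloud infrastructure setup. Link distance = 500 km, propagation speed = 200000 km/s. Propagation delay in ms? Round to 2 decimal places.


Given: distance = 500 km, speed = 200000 km/s
Delay = distance / speed = 500 / 200000 seconds
Delay in ms = 500 * 1000 / 200000
Delay = 2.5000 ms
Rounded to 2 dp = 2.50 ms

2.50


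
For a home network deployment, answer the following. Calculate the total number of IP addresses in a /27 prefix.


Given: CIDR prefix /27
Host bits = 32 - 27 = 5
Total addresses = 2^5 = 32

32


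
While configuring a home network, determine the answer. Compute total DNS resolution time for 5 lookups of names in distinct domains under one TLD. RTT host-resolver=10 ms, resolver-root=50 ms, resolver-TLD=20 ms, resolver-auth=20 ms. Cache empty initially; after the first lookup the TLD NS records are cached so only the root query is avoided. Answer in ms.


Lookup 1 (cold cache): local + root + TLD + auth = 10 + 50 + 20 + 20 = 100 ms
Lookups 2..5 (TLD NS cached -> skip root; new domain -> still ask TLD and auth): local + TLD + auth = 10 + 20 + 20 = 50 ms each
Remaining 4 lookups: 4 * 50 = 200 ms
Total = 100 + 200 = 300 ms

300


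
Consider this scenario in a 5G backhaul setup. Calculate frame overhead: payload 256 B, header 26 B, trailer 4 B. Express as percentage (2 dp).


Given: payload = 256 B, header = 26 B, trailer = 4 B
Overhead bytes = header + trailer = 26 + 4 = 30
Total frame = payload + overhead = 256 + 30 = 286
Overhead % = 30 / 286 * 100 = 10.4895% -> 10.49% (2 dp)

10.49


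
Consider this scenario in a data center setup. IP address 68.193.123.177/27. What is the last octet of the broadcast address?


Given: IP = 68.193.123.177, prefix = /27
Host bits = 32 - 27 = 5
Network last octet = 177 AND mask = 160
Host part size = 2^5 - 1 = 31
Broadcast last octet = 160 OR 31 = 191

191


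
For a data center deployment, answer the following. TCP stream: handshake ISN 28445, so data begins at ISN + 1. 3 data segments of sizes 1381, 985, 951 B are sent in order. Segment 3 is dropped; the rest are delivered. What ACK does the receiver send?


SYN uses sequence number 28445; first data byte = ISN + 1 = 28446.
Segment 1: SEQ = 28446, len = 1381 B, covers [28446, 29826]
Segment 2: SEQ = 29827, len = 985 B, covers [29827, 30811]
Segment 3: SEQ = 30812, len = 951 B, covers [30812, 31762] [LOST]
In-order data received: bytes [28446, 30811] (segments 1..2).
Segment 3 missing -> gap begins at byte 30812.
Cumulative ACK = next expected in-order byte = 28446 + 1381 + 985 = 30812

30812


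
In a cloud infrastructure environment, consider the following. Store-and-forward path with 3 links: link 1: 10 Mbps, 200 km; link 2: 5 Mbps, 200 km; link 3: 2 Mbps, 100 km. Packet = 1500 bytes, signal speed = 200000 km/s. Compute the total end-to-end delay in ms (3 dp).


Packet = 1500 bytes = 12000 bits. Store-and-forward: sum (t_trans + t_prop) per link.
Link 1: t_trans = 12000/(10*10^6) s = 1.2000 ms; t_prop = 200/200000 s = 1.0000 ms; subtotal = 2.2000 ms
Link 2: t_trans = 12000/(5*10^6) s = 2.4000 ms; t_prop = 200/200000 s = 1.0000 ms; subtotal = 3.4000 ms
Link 3: t_trans = 12000/(2*10^6) s = 6.0000 ms; t_prop = 100/200000 s = 0.5000 ms; subtotal = 6.5000 ms
End-to-end = 2.2000 + 3.4000 + 6.5000 = 12.1000 ms -> 12.100 ms (3 dp)

12.100


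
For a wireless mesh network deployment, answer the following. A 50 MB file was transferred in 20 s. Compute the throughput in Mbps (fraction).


Given: file = 50 MB, time = 20 s
File in Mb = 50 * 8 = 400 Mb
Throughput = 400 / 20 Mbps
Throughput = 20 Mbps

20


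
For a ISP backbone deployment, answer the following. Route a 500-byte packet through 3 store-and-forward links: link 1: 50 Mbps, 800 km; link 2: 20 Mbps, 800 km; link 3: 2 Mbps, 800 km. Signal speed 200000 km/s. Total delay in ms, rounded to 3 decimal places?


Packet = 500 bytes = 4000 bits. Store-and-forward: sum (t_trans + t_prop) per link.
Link 1: t_trans = 4000/(50*10^6) s = 0.0800 ms; t_prop = 800/200000 s = 4.0000 ms; subtotal = 4.0800 ms
Link 2: t_trans = 4000/(20*10^6) s = 0.2000 ms; t_prop = 800/200000 s = 4.0000 ms; subtotal = 4.2000 ms
Link 3: t_trans = 4000/(2*10^6) s = 2.0000 ms; t_prop = 800/200000 s = 4.0000 ms; subtotal = 6.0000 ms
End-to-end = 4.0800 + 4.2000 + 6.0000 = 14.2800 ms -> 14.280 ms (3 dp)

14.280


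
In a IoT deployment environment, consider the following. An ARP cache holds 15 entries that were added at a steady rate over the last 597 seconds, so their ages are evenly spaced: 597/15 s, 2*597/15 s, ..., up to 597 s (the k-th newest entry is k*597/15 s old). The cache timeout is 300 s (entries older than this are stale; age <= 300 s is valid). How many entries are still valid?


Ages are k * 597/15 s for k = 1..15 (spacing = 39.8000 s).
Entry k is valid iff k * 597/15 <= 300 iff k <= 15 * 300 / 597 = 7.5377
n_valid = floor(7.5377) = 7
(n_stale = 15 - 7 = 8)

7


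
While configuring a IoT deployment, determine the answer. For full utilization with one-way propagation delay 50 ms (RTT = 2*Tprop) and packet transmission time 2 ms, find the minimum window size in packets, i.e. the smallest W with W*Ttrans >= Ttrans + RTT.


Given: Ttrans = 2 ms, RTT = 100 ms (= 2 * Tprop, Tprop = 50 ms)
Time until first ACK returns = Ttrans + RTT = 2 + 100 = 102 ms
Need W * Ttrans >= Ttrans + RTT  ->  W >= (Ttrans + RTT) / Ttrans
(Ttrans + RTT) / Ttrans = 102 / 2 = 51
W_min = ceil(51) = 51

51


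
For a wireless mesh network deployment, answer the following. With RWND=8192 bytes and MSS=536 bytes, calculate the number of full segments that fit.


Given: RWND = 8192 bytes, MSS = 536 bytes
Full segments = floor(RWND / MSS)
Full segments = floor(8192 / 536)
Full segments = floor(15.2836) = 15

15


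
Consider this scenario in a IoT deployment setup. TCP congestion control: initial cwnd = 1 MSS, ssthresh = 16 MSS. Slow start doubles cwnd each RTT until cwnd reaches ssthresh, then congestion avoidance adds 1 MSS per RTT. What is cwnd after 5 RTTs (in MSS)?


RTT 0: cwnd = 1 MSS (initial)
RTT 1: cwnd = 2 MSS (slow start, doubled)
RTT 2: cwnd = 4 MSS (slow start, doubled)
RTT 3: cwnd = 8 MSS (slow start, doubled)
RTT 4: cwnd = 16 MSS (slow start, doubled)
RTT 5: cwnd = 17 MSS (congestion avoidance, +1)

17
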